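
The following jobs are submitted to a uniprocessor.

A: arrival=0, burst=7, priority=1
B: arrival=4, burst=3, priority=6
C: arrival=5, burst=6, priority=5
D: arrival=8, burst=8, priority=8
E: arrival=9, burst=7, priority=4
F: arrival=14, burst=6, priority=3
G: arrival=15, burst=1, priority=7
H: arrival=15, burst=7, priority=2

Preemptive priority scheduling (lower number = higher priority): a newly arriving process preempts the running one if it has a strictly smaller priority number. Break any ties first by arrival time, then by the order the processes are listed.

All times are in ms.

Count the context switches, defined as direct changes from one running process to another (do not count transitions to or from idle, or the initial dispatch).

Timeline: | A 0-7 | C 7-9 | E 9-14 | F 14-15 | H 15-22 | F 22-27 | E 27-29 | C 29-33 | B 33-36 | G 36-37 | D 37-45 |
Completion: A=7  B=36  C=33  D=45  E=29  F=27  G=37  H=22

10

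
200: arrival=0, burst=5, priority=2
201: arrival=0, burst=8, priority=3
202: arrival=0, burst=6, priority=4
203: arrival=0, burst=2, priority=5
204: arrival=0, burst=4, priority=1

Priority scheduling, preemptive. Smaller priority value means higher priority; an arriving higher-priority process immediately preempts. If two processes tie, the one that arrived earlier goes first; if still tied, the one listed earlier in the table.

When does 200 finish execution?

Schedule: | 204 0-4 | 200 4-9 | 201 9-17 | 202 17-23 | 203 23-25 |
Completion: 200=9  201=17  202=23  203=25  204=4
Turnaround (C−A): 200=9  201=17  202=23  203=25  204=4

9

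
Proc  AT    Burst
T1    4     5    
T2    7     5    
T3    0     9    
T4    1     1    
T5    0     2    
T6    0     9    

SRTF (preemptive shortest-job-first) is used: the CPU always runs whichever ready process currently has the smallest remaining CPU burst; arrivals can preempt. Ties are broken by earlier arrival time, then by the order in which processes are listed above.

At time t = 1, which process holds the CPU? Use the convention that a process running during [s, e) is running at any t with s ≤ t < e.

Timeline: | T5 0-2 | T4 2-3 | T3 3-4 | T1 4-9 | T2 9-14 | T3 14-22 | T6 22-31 |
Completion: T1=9  T2=14  T3=22  T4=3  T5=2  T6=31
Turnaround (C−A): T1=5  T2=7  T3=22  T4=2  T5=2  T6=31

T5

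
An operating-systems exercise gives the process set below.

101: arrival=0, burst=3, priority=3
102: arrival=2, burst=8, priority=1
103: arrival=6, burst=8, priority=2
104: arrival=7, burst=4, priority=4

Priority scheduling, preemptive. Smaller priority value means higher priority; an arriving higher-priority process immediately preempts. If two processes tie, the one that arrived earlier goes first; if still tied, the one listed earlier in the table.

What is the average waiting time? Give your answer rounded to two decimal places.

8.00

Schedule: | 101 0-2 | 102 2-10 | 103 10-18 | 101 18-19 | 104 19-23 |
Completion: 101=19  102=10  103=18  104=23
Turnaround (C−A): 101=19  102=8  103=12  104=16
Waiting times: 101=16, 102=0, 103=4, 104=12
Average waiting = (16+0+4+12) / 4 = 32/4 = 8.00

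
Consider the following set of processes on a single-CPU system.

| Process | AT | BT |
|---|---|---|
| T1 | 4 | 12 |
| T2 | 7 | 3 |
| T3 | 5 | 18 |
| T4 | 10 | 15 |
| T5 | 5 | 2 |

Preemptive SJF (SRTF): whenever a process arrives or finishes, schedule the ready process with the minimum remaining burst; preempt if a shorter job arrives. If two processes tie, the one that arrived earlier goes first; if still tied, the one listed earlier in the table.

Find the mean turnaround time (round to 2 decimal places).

19.40

Timeline: | idle 0-4 | T1 4-5 | T5 5-7 | T2 7-10 | T1 10-21 | T4 21-36 | T3 36-54 |
Completion: T1=21  T2=10  T3=54  T4=36  T5=7
Turnaround (C−A): T1=17  T2=3  T3=49  T4=26  T5=2
Turnaround times: T1=17, T2=3, T3=49, T4=26, T5=2
Average turnaround = (17+3+49+26+2) / 5 = 97/5 = 19.40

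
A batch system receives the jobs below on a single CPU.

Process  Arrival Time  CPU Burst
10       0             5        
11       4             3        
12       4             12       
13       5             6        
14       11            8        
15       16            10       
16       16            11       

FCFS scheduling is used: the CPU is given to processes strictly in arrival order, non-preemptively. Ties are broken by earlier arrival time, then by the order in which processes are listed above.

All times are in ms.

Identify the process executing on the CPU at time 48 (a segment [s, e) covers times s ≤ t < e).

Gantt: | 10 0-5 | 11 5-8 | 12 8-20 | 13 20-26 | 14 26-34 | 15 34-44 | 16 44-55 |
Completion: 10=5  11=8  12=20  13=26  14=34  15=44  16=55

16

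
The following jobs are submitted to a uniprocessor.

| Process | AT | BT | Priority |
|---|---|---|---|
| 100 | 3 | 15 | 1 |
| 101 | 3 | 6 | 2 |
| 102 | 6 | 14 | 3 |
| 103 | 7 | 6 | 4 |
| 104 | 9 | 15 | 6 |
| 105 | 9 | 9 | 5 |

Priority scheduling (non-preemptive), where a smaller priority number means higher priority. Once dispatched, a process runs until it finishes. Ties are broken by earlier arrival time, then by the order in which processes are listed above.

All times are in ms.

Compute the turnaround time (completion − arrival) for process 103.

37

Gantt: | idle 0-3 | 100 3-18 | 101 18-24 | 102 24-38 | 103 38-44 | 105 44-53 | 104 53-68 |
Completion: 100=18  101=24  102=38  103=44  104=68  105=53
Turnaround (C−A): 100=15  101=21  102=32  103=37  104=59  105=44
Turnaround(103) = completion − arrival = 44 − 7 = 37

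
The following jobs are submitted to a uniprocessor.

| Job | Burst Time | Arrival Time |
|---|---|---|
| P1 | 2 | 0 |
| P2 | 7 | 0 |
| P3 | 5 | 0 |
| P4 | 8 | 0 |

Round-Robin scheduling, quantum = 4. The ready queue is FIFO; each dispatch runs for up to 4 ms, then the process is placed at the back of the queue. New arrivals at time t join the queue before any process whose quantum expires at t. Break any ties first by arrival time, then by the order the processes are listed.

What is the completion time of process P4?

Gantt: | P1 0-2 | P2 2-6 | P3 6-10 | P4 10-14 | P2 14-17 | P3 17-18 | P4 18-22 |
Completion: P1=2  P2=17  P3=18  P4=22
Turnaround (C−A): P1=2  P2=17  P3=18  P4=22

22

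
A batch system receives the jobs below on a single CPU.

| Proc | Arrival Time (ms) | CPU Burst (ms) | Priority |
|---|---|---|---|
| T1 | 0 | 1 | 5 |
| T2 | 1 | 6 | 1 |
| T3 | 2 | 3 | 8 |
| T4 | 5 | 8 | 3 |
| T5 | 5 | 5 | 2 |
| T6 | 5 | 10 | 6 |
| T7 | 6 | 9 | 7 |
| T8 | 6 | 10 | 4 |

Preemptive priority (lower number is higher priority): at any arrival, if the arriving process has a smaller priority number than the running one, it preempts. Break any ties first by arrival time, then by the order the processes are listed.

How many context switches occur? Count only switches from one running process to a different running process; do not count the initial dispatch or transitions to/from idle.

Timeline: | T1 0-1 | T2 1-7 | T5 7-12 | T4 12-20 | T8 20-30 | T6 30-40 | T7 40-49 | T3 49-52 |
Completion: T1=1  T2=7  T3=52  T4=20  T5=12  T6=40  T7=49  T8=30
Turnaround (C−A): T1=1  T2=6  T3=50  T4=15  T5=7  T6=35  T7=43  T8=24

7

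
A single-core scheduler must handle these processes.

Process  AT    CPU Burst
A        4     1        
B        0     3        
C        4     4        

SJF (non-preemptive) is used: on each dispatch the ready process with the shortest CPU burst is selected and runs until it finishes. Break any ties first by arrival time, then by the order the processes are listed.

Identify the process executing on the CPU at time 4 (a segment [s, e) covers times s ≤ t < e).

A

Timeline: | B 0-3 | idle 3-4 | A 4-5 | C 5-9 |
Completion: A=5  B=3  C=9
Turnaround (C−A): A=1  B=3  C=5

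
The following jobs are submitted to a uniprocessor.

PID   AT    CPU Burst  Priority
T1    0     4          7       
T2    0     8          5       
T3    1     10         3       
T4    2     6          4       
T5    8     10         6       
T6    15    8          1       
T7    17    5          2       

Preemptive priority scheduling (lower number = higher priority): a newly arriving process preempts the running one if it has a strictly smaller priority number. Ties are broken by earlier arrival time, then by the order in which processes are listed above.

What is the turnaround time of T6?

Timeline: | T2 0-1 | T3 1-11 | T4 11-15 | T6 15-23 | T7 23-28 | T4 28-30 | T2 30-37 | T5 37-47 | T1 47-51 |
Completion: T1=51  T2=37  T3=11  T4=30  T5=47  T6=23  T7=28
Turnaround (C−A): T1=51  T2=37  T3=10  T4=28  T5=39  T6=8  T7=11
Turnaround(T6) = completion − arrival = 23 − 15 = 8

8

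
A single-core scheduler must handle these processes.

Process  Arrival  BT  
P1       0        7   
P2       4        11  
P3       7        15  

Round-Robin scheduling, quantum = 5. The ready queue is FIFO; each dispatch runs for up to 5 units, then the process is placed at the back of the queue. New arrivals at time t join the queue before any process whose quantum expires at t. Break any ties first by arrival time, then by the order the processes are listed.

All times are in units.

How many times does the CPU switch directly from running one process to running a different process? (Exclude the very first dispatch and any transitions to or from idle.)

Gantt: | P1 0-5 | P2 5-10 | P1 10-12 | P3 12-17 | P2 17-22 | P3 22-27 | P2 27-28 | P3 28-33 |
Completion: P1=12  P2=28  P3=33
Turnaround (C−A): P1=12  P2=24  P3=26

7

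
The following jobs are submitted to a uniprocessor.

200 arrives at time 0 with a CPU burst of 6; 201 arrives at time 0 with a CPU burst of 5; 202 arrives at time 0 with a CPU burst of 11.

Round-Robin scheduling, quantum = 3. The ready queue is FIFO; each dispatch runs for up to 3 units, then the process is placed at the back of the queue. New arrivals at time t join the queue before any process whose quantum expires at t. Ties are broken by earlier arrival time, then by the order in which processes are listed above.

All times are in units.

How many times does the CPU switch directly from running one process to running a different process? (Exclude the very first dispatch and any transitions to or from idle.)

Schedule: | 200 0-3 | 201 3-6 | 202 6-9 | 200 9-12 | 201 12-14 | 202 14-22 |
Completion: 200=12  201=14  202=22

5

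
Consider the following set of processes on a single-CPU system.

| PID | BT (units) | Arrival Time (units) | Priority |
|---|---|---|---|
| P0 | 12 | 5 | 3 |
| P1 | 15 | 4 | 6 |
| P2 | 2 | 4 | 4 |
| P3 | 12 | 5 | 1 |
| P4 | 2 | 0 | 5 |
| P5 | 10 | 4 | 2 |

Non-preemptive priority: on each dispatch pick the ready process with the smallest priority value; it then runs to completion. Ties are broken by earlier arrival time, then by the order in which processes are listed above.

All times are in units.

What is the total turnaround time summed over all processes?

153

Timeline: | P4 0-2 | idle 2-4 | P5 4-14 | P3 14-26 | P0 26-38 | P2 38-40 | P1 40-55 |
Completion: P0=38  P1=55  P2=40  P3=26  P4=2  P5=14
Turnaround = completion − arrival: P0=33, P1=51, P2=36, P3=21, P4=2, P5=10
Total turnaround = 33 + 51 + 36 + 21 + 2 + 10 = 153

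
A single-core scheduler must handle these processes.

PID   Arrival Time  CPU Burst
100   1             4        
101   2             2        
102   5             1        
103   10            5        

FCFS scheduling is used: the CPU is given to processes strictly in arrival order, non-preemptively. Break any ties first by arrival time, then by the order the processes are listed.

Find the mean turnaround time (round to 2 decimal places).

Gantt: | idle 0-1 | 100 1-5 | 101 5-7 | 102 7-8 | idle 8-10 | 103 10-15 |
Completion: 100=5  101=7  102=8  103=15
Turnaround (C−A): 100=4  101=5  102=3  103=5
Turnaround times: 100=4, 101=5, 102=3, 103=5
Average turnaround = (4+5+3+5) / 4 = 17/4 = 4.25

4.25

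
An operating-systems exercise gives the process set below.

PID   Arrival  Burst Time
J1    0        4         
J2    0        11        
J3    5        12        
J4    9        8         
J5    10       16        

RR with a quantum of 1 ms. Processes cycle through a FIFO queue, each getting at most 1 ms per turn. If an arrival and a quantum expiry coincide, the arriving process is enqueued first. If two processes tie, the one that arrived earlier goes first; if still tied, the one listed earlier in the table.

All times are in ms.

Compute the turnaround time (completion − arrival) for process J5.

41

Schedule: | J1 0-1 | J2 1-2 | J1 2-3 | J2 3-4 | J1 4-5 | J2 5-6 | J3 6-7 | J1 7-8 | J2 8-9 | J3 9-10 | J4 10-11 | J2 11-12 | J5 12-13 | J3 13-14 | J4 14-15 | J2 15-16 | J5 16-17 | J3 17-18 | J4 18-19 | J2 19-20 | J5 20-21 | J3 21-22 | J4 22-23 | J2 23-24 | J5 24-25 | J3 25-26 | J4 26-27 | J2 27-28 | J5 28-29 | J3 29-30 | J4 30-31 | J2 31-32 | J5 32-33 | J3 33-34 | J4 34-35 | J2 35-36 | J5 36-37 | J3 37-38 | J4 38-39 | J5 39-40 | J3 40-41 | J5 41-42 | J3 42-43 | J5 43-44 | J3 44-45 | J5 45-51 |
Completion: J1=8  J2=36  J3=45  J4=39  J5=51
Turnaround(J5) = completion − arrival = 51 − 10 = 41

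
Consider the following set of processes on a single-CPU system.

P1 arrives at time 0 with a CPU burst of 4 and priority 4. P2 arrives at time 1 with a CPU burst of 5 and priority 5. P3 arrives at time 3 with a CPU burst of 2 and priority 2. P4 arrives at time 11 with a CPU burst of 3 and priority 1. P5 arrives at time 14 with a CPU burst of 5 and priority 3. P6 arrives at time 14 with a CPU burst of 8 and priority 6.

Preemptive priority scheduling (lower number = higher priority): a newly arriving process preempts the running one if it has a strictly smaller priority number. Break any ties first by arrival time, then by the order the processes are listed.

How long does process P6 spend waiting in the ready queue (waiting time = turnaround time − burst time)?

Timeline: | P1 0-3 | P3 3-5 | P1 5-6 | P2 6-11 | P4 11-14 | P5 14-19 | P6 19-27 |
Completion: P1=6  P2=11  P3=5  P4=14  P5=19  P6=27
Waiting(P6) = turnaround − burst = 13 − 8 = 5

5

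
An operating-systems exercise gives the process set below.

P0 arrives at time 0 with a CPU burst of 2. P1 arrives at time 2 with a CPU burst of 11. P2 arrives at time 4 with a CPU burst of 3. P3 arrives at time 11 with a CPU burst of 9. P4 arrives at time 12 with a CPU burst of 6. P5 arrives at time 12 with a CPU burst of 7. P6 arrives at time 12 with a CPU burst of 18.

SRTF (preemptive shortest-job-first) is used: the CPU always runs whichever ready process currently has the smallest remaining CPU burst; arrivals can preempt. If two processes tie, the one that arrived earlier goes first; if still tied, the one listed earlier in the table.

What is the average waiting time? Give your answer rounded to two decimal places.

Schedule: | P0 0-2 | P1 2-4 | P2 4-7 | P1 7-16 | P4 16-22 | P5 22-29 | P3 29-38 | P6 38-56 |
Completion: P0=2  P1=16  P2=7  P3=38  P4=22  P5=29  P6=56
Waiting times: P0=0, P1=3, P2=0, P3=18, P4=4, P5=10, P6=26
Average waiting = (0+3+0+18+4+10+26) / 7 = 61/7 = 8.71

8.71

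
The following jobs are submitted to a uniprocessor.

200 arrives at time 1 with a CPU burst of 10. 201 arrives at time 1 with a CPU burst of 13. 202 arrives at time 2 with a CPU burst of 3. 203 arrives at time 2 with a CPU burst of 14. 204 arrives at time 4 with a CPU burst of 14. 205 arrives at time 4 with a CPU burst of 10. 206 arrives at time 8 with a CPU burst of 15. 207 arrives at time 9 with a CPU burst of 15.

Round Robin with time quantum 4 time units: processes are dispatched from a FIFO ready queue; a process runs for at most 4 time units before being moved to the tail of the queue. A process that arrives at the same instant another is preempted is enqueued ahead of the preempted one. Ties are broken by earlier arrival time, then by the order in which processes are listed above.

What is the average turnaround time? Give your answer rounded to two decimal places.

69.88

Schedule: | idle 0-1 | 200 1-5 | 201 5-9 | 202 9-12 | 203 12-16 | 204 16-20 | 205 20-24 | 200 24-28 | 206 28-32 | 207 32-36 | 201 36-40 | 203 40-44 | 204 44-48 | 205 48-52 | 200 52-54 | 206 54-58 | 207 58-62 | 201 62-66 | 203 66-70 | 204 70-74 | 205 74-76 | 206 76-80 | 207 80-84 | 201 84-85 | 203 85-87 | 204 87-89 | 206 89-92 | 207 92-95 |
Completion: 200=54  201=85  202=12  203=87  204=89  205=76  206=92  207=95
Turnaround times: 200=53, 201=84, 202=10, 203=85, 204=85, 205=72, 206=84, 207=86
Average turnaround = (53+84+10+85+85+72+84+86) / 8 = 559/8 = 69.88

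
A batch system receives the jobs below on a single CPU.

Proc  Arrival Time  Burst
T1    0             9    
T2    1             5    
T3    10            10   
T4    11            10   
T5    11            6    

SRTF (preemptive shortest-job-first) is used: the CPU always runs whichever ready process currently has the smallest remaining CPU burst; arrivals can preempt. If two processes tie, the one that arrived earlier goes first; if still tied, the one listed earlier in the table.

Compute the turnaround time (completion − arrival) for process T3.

Timeline: | T1 0-1 | T2 1-6 | T1 6-14 | T5 14-20 | T3 20-30 | T4 30-40 |
Completion: T1=14  T2=6  T3=30  T4=40  T5=20
Turnaround(T3) = completion − arrival = 30 − 10 = 20

20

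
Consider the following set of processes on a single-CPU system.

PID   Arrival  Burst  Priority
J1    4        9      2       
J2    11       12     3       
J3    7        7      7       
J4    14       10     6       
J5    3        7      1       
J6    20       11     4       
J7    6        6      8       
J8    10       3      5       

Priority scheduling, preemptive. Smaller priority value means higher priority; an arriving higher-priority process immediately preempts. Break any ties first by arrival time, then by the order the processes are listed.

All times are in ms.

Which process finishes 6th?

J4

Schedule: | idle 0-3 | J5 3-10 | J1 10-19 | J2 19-31 | J6 31-42 | J8 42-45 | J4 45-55 | J3 55-62 | J7 62-68 |
Completion: J1=19  J2=31  J3=62  J4=55  J5=10  J6=42  J7=68  J8=45
Finish order: J5 → J1 → J2 → J6 → J8 → J4 → J3 → J7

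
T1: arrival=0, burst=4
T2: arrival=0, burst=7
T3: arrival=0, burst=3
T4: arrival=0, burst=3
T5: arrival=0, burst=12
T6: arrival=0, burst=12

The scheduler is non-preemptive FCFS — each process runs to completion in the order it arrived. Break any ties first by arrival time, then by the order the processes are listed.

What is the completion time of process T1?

4

Gantt: | T1 0-4 | T2 4-11 | T3 11-14 | T4 14-17 | T5 17-29 | T6 29-41 |
Completion: T1=4  T2=11  T3=14  T4=17  T5=29  T6=41
Turnaround (C−A): T1=4  T2=11  T3=14  T4=17  T5=29  T6=41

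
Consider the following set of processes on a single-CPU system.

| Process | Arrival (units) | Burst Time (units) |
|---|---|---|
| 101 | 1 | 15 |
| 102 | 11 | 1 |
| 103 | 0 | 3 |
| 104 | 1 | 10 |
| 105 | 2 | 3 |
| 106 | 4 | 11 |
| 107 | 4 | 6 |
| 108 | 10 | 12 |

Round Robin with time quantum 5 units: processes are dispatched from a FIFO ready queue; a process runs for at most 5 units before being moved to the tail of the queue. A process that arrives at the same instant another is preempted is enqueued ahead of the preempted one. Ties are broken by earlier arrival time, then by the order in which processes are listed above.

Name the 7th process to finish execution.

Gantt: | 103 0-3 | 101 3-8 | 104 8-13 | 105 13-16 | 106 16-21 | 107 21-26 | 101 26-31 | 108 31-36 | 102 36-37 | 104 37-42 | 106 42-47 | 107 47-48 | 101 48-53 | 108 53-58 | 106 58-59 | 108 59-61 |
Completion: 101=53  102=37  103=3  104=42  105=16  106=59  107=48  108=61
Finish order: 103 → 105 → 102 → 104 → 107 → 101 → 106 → 108

106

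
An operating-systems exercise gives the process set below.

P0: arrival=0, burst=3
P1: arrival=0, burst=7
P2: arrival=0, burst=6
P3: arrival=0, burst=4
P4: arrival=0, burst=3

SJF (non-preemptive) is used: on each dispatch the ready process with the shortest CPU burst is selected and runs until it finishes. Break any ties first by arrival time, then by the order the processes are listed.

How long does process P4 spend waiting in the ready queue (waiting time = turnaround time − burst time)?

Timeline: | P0 0-3 | P4 3-6 | P3 6-10 | P2 10-16 | P1 16-23 |
Completion: P0=3  P1=23  P2=16  P3=10  P4=6
Turnaround (C−A): P0=3  P1=23  P2=16  P3=10  P4=6
Waiting(P4) = turnaround − burst = 6 − 3 = 3

3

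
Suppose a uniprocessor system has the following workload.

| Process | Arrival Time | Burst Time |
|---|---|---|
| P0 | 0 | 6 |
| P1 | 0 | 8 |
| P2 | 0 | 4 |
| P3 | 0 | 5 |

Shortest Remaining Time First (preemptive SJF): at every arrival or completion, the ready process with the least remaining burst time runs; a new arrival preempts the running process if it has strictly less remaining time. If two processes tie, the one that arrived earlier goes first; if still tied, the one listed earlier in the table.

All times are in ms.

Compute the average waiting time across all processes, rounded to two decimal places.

7.00

Gantt: | P2 0-4 | P3 4-9 | P0 9-15 | P1 15-23 |
Completion: P0=15  P1=23  P2=4  P3=9
Turnaround (C−A): P0=15  P1=23  P2=4  P3=9
Waiting times: P0=9, P1=15, P2=0, P3=4
Average waiting = (9+15+0+4) / 4 = 28/4 = 7.00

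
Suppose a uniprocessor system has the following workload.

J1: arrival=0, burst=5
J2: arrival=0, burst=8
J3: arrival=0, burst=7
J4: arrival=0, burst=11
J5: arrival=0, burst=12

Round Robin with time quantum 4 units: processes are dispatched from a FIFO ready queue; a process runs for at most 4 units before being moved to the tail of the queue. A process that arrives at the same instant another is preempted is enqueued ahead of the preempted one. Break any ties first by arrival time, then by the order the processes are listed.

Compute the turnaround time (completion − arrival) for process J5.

Schedule: | J1 0-4 | J2 4-8 | J3 8-12 | J4 12-16 | J5 16-20 | J1 20-21 | J2 21-25 | J3 25-28 | J4 28-32 | J5 32-36 | J4 36-39 | J5 39-43 |
Completion: J1=21  J2=25  J3=28  J4=39  J5=43
Turnaround (C−A): J1=21  J2=25  J3=28  J4=39  J5=43
Turnaround(J5) = completion − arrival = 43 − 0 = 43

43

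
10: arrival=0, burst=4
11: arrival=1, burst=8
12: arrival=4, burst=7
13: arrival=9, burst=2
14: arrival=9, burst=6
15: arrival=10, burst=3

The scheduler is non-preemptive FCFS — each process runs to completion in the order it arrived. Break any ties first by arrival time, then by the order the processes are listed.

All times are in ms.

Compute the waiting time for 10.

Schedule: | 10 0-4 | 11 4-12 | 12 12-19 | 13 19-21 | 14 21-27 | 15 27-30 |
Completion: 10=4  11=12  12=19  13=21  14=27  15=30
Waiting(10) = turnaround − burst = 4 − 4 = 0

0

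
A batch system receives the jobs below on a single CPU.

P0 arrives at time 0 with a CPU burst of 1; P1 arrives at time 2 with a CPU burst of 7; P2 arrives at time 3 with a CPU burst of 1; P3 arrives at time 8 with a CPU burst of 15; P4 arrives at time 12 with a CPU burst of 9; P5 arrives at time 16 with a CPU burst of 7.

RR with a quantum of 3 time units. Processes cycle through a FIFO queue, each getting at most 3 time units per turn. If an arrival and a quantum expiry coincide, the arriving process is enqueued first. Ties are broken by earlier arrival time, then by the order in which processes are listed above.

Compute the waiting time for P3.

Timeline: | P0 0-1 | idle 1-2 | P1 2-5 | P2 5-6 | P1 6-9 | P3 9-12 | P1 12-13 | P4 13-16 | P3 16-19 | P5 19-22 | P4 22-25 | P3 25-28 | P5 28-31 | P4 31-34 | P3 34-37 | P5 37-38 | P3 38-41 |
Completion: P0=1  P1=13  P2=6  P3=41  P4=34  P5=38
Turnaround (C−A): P0=1  P1=11  P2=3  P3=33  P4=22  P5=22
Waiting(P3) = turnaround − burst = 33 − 15 = 18

18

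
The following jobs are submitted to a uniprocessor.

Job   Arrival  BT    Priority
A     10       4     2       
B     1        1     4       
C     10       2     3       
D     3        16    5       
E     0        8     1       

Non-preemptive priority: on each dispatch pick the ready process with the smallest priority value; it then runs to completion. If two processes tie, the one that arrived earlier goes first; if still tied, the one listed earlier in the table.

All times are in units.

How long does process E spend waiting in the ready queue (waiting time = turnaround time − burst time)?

Schedule: | E 0-8 | B 8-9 | D 9-25 | A 25-29 | C 29-31 |
Completion: A=29  B=9  C=31  D=25  E=8
Waiting(E) = turnaround − burst = 8 − 8 = 0

0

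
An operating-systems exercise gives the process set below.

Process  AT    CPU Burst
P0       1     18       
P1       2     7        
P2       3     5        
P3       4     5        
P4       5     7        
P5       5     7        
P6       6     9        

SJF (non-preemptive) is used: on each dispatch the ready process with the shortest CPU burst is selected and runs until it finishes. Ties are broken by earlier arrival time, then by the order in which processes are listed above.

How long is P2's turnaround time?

21

Gantt: | idle 0-1 | P0 1-19 | P2 19-24 | P3 24-29 | P1 29-36 | P4 36-43 | P5 43-50 | P6 50-59 |
Completion: P0=19  P1=36  P2=24  P3=29  P4=43  P5=50  P6=59
Turnaround(P2) = completion − arrival = 24 − 3 = 21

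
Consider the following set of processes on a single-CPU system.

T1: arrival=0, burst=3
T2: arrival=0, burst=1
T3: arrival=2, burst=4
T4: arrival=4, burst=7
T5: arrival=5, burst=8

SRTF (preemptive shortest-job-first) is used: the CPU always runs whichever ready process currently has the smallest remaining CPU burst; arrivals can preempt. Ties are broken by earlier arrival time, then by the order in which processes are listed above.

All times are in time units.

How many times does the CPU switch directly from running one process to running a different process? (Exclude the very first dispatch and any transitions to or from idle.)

4

Schedule: | T2 0-1 | T1 1-4 | T3 4-8 | T4 8-15 | T5 15-23 |
Completion: T1=4  T2=1  T3=8  T4=15  T5=23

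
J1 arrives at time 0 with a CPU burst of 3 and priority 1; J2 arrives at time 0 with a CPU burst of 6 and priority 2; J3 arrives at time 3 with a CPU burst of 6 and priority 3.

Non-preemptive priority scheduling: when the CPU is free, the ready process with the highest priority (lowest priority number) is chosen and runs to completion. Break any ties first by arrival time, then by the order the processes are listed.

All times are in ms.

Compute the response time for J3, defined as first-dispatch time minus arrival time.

Gantt: | J1 0-3 | J2 3-9 | J3 9-15 |
Completion: J1=3  J2=9  J3=15
Response(J3) = first start − arrival = 9 − 3 = 6

6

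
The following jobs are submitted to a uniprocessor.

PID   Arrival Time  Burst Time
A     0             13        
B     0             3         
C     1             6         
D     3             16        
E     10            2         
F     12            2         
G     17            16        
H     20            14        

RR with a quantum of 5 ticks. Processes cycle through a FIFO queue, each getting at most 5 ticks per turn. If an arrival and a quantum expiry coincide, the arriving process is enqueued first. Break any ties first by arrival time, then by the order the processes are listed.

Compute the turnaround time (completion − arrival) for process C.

27

Schedule: | A 0-5 | B 5-8 | C 8-13 | D 13-18 | A 18-23 | E 23-25 | F 25-27 | C 27-28 | G 28-33 | D 33-38 | H 38-43 | A 43-46 | G 46-51 | D 51-56 | H 56-61 | G 61-66 | D 66-67 | H 67-71 | G 71-72 |
Completion: A=46  B=8  C=28  D=67  E=25  F=27  G=72  H=71
Turnaround(C) = completion − arrival = 28 − 1 = 27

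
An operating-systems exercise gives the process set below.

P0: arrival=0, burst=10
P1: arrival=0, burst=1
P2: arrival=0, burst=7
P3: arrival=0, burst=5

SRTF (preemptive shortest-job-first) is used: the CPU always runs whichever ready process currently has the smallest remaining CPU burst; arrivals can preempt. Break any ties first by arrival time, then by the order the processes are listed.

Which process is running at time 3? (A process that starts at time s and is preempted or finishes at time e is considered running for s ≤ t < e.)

Gantt: | P1 0-1 | P3 1-6 | P2 6-13 | P0 13-23 |
Completion: P0=23  P1=1  P2=13  P3=6
Turnaround (C−A): P0=23  P1=1  P2=13  P3=6

P3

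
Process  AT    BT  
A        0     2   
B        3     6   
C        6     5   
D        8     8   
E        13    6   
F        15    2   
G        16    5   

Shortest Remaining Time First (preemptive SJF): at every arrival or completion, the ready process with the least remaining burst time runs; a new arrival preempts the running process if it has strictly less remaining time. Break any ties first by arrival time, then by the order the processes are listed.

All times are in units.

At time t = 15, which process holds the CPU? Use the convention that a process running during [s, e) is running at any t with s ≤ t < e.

Schedule: | A 0-2 | idle 2-3 | B 3-9 | C 9-14 | E 14-15 | F 15-17 | E 17-22 | G 22-27 | D 27-35 |
Completion: A=2  B=9  C=14  D=35  E=22  F=17  G=27
Turnaround (C−A): A=2  B=6  C=8  D=27  E=9  F=2  G=11

F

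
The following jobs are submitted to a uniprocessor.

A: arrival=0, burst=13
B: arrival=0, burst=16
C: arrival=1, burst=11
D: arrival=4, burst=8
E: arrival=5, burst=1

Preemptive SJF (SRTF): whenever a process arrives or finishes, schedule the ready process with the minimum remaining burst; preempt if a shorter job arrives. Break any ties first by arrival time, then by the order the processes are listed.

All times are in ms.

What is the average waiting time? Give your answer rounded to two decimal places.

Gantt: | A 0-1 | C 1-5 | E 5-6 | C 6-13 | D 13-21 | A 21-33 | B 33-49 |
Completion: A=33  B=49  C=13  D=21  E=6
Turnaround (C−A): A=33  B=49  C=12  D=17  E=1
Waiting times: A=20, B=33, C=1, D=9, E=0
Average waiting = (20+33+1+9+0) / 5 = 63/5 = 12.60

12.60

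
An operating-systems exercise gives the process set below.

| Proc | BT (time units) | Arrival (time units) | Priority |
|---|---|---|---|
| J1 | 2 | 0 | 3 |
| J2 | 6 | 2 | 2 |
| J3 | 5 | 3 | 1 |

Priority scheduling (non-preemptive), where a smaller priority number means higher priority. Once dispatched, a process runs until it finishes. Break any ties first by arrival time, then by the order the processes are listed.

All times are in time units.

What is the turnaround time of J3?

10

Gantt: | J1 0-2 | J2 2-8 | J3 8-13 |
Completion: J1=2  J2=8  J3=13
Turnaround (C−A): J1=2  J2=6  J3=10
Turnaround(J3) = completion − arrival = 13 − 3 = 10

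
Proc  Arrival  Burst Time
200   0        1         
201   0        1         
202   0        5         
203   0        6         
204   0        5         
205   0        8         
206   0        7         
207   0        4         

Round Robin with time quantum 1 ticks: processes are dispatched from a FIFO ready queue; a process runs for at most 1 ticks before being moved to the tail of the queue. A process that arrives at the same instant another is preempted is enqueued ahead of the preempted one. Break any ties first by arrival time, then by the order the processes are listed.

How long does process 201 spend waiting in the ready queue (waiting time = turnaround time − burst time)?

1

Schedule: | 200 0-1 | 201 1-2 | 202 2-3 | 203 3-4 | 204 4-5 | 205 5-6 | 206 6-7 | 207 7-8 | 202 8-9 | 203 9-10 | 204 10-11 | 205 11-12 | 206 12-13 | 207 13-14 | 202 14-15 | 203 15-16 | 204 16-17 | 205 17-18 | 206 18-19 | 207 19-20 | 202 20-21 | 203 21-22 | 204 22-23 | 205 23-24 | 206 24-25 | 207 25-26 | 202 26-27 | 203 27-28 | 204 28-29 | 205 29-30 | 206 30-31 | 203 31-32 | 205 32-33 | 206 33-34 | 205 34-35 | 206 35-36 | 205 36-37 |
Completion: 200=1  201=2  202=27  203=32  204=29  205=37  206=36  207=26
Turnaround (C−A): 200=1  201=2  202=27  203=32  204=29  205=37  206=36  207=26
Waiting(201) = turnaround − burst = 2 − 1 = 1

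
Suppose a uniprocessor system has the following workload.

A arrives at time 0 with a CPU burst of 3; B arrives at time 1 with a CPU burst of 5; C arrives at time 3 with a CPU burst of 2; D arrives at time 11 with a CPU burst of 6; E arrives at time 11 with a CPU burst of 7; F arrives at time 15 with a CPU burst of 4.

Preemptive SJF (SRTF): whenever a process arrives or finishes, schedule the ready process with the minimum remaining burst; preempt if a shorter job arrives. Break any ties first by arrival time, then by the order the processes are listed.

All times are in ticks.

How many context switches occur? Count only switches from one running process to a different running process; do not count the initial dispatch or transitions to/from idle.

4

Timeline: | A 0-3 | C 3-5 | B 5-10 | idle 10-11 | D 11-17 | F 17-21 | E 21-28 |
Completion: A=3  B=10  C=5  D=17  E=28  F=21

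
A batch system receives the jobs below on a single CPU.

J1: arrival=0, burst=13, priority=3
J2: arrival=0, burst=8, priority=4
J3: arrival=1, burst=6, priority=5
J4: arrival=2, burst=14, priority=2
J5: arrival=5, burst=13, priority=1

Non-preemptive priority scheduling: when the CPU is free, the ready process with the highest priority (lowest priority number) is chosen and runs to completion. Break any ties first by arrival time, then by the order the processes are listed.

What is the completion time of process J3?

54

Schedule: | J1 0-13 | J5 13-26 | J4 26-40 | J2 40-48 | J3 48-54 |
Completion: J1=13  J2=48  J3=54  J4=40  J5=26
Turnaround (C−A): J1=13  J2=48  J3=53  J4=38  J5=21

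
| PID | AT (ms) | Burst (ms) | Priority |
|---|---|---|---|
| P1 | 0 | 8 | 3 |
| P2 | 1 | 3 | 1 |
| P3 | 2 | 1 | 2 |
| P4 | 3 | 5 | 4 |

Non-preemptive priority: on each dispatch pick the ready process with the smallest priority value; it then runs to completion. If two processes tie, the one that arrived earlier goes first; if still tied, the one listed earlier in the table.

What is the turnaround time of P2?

10

Timeline: | P1 0-8 | P2 8-11 | P3 11-12 | P4 12-17 |
Completion: P1=8  P2=11  P3=12  P4=17
Turnaround (C−A): P1=8  P2=10  P3=10  P4=14
Turnaround(P2) = completion − arrival = 11 − 1 = 10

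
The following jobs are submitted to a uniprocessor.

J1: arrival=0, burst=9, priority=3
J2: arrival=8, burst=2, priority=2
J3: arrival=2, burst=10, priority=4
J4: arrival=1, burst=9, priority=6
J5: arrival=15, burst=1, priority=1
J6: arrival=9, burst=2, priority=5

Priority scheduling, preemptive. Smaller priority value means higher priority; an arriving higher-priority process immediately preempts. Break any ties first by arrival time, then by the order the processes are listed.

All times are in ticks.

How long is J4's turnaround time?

Gantt: | J1 0-8 | J2 8-10 | J1 10-11 | J3 11-15 | J5 15-16 | J3 16-22 | J6 22-24 | J4 24-33 |
Completion: J1=11  J2=10  J3=22  J4=33  J5=16  J6=24
Turnaround (C−A): J1=11  J2=2  J3=20  J4=32  J5=1  J6=15
Turnaround(J4) = completion − arrival = 33 − 1 = 32

32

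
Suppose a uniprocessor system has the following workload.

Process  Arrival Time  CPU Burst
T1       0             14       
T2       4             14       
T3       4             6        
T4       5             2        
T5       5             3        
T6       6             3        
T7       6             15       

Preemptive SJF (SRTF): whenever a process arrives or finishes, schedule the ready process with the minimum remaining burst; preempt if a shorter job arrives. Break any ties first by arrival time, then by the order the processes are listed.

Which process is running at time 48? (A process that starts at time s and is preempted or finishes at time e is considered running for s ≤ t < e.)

Schedule: | T1 0-4 | T3 4-5 | T4 5-7 | T5 7-10 | T6 10-13 | T3 13-18 | T1 18-28 | T2 28-42 | T7 42-57 |
Completion: T1=28  T2=42  T3=18  T4=7  T5=10  T6=13  T7=57
Turnaround (C−A): T1=28  T2=38  T3=14  T4=2  T5=5  T6=7  T7=51

T7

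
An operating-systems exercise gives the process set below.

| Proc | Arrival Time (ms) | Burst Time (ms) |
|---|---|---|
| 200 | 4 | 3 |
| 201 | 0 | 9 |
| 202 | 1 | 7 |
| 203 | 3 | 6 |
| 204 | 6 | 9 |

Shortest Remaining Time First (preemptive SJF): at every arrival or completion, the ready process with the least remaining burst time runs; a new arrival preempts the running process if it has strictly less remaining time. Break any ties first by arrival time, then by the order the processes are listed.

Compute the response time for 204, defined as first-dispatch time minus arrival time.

19

Schedule: | 201 0-1 | 202 1-4 | 200 4-7 | 202 7-11 | 203 11-17 | 201 17-25 | 204 25-34 |
Completion: 200=7  201=25  202=11  203=17  204=34
Response(204) = first start − arrival = 25 − 6 = 19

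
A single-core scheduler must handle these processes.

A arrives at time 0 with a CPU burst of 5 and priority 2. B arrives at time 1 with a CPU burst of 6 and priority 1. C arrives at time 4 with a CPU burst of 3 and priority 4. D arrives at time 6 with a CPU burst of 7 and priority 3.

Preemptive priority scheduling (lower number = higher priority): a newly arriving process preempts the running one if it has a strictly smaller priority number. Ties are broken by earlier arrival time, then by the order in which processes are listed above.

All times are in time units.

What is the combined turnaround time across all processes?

46

Timeline: | A 0-1 | B 1-7 | A 7-11 | D 11-18 | C 18-21 |
Completion: A=11  B=7  C=21  D=18
Turnaround (C−A): A=11  B=6  C=17  D=12
Turnaround = completion − arrival: A=11, B=6, C=17, D=12
Total turnaround = 11 + 6 + 17 + 12 = 46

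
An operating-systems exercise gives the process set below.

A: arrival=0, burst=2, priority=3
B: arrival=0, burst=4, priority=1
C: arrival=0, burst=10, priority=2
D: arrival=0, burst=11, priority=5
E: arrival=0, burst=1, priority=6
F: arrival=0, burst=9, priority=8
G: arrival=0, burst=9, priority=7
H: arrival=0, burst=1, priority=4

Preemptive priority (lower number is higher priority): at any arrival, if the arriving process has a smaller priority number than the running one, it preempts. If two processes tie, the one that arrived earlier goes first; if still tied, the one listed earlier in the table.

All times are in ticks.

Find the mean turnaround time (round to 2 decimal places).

Timeline: | B 0-4 | C 4-14 | A 14-16 | H 16-17 | D 17-28 | E 28-29 | G 29-38 | F 38-47 |
Completion: A=16  B=4  C=14  D=28  E=29  F=47  G=38  H=17
Turnaround (C−A): A=16  B=4  C=14  D=28  E=29  F=47  G=38  H=17
Turnaround times: A=16, B=4, C=14, D=28, E=29, F=47, G=38, H=17
Average turnaround = (16+4+14+28+29+47+38+17) / 8 = 193/8 = 24.13

24.13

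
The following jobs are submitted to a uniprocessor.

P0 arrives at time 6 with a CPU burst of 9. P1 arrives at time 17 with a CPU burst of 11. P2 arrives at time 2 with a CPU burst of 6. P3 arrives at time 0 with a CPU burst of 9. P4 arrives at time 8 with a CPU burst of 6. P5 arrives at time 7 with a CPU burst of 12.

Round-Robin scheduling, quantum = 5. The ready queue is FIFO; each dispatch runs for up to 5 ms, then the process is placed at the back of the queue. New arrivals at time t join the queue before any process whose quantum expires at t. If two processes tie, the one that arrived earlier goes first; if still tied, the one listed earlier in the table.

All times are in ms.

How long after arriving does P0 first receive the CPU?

Timeline: | P3 0-5 | P2 5-10 | P3 10-14 | P0 14-19 | P5 19-24 | P4 24-29 | P2 29-30 | P1 30-35 | P0 35-39 | P5 39-44 | P4 44-45 | P1 45-50 | P5 50-52 | P1 52-53 |
Completion: P0=39  P1=53  P2=30  P3=14  P4=45  P5=52
Turnaround (C−A): P0=33  P1=36  P2=28  P3=14  P4=37  P5=45
Response(P0) = first start − arrival = 14 − 6 = 8

8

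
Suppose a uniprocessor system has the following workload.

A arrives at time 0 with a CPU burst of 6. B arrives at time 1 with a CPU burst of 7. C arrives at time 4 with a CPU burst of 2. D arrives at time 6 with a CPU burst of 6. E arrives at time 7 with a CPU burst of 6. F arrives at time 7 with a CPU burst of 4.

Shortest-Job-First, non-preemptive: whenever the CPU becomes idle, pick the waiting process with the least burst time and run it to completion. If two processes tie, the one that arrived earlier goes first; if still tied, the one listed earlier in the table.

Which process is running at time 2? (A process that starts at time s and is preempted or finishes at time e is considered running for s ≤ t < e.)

A

Gantt: | A 0-6 | C 6-8 | F 8-12 | D 12-18 | E 18-24 | B 24-31 |
Completion: A=6  B=31  C=8  D=18  E=24  F=12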